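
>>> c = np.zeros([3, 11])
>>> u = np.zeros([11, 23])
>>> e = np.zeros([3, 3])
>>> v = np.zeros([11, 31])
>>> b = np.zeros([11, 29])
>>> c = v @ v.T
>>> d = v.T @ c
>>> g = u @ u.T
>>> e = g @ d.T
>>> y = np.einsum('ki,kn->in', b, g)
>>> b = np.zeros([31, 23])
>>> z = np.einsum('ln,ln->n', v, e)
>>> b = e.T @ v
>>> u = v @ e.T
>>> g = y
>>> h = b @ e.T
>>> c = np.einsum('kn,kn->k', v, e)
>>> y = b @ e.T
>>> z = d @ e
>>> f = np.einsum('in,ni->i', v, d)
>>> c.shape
(11,)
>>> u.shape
(11, 11)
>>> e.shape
(11, 31)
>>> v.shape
(11, 31)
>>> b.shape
(31, 31)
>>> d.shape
(31, 11)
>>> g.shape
(29, 11)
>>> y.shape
(31, 11)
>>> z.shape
(31, 31)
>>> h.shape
(31, 11)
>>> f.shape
(11,)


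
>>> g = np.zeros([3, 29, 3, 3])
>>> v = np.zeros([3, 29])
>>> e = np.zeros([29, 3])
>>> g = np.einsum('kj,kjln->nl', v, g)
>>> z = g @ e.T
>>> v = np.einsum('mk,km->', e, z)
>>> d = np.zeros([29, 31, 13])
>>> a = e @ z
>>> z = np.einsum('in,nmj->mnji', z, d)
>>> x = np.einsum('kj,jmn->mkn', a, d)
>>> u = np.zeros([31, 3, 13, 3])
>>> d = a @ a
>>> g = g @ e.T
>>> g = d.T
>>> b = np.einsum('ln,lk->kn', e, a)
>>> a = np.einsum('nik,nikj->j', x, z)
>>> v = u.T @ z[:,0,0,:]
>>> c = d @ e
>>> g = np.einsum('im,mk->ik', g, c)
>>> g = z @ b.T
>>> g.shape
(31, 29, 13, 29)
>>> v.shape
(3, 13, 3, 3)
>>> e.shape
(29, 3)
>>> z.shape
(31, 29, 13, 3)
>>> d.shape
(29, 29)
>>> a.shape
(3,)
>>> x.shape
(31, 29, 13)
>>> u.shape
(31, 3, 13, 3)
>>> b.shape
(29, 3)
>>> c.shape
(29, 3)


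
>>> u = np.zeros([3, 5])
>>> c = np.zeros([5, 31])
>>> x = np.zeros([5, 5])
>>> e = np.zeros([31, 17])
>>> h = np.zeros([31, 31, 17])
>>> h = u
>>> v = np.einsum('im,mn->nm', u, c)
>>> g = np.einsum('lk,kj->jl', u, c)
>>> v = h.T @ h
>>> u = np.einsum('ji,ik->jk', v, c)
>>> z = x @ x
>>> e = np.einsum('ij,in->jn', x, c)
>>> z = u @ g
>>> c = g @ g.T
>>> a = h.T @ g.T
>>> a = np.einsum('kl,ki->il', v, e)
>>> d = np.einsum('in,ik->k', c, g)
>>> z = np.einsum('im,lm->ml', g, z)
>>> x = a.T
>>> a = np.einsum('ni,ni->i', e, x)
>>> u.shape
(5, 31)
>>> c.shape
(31, 31)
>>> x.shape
(5, 31)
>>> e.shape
(5, 31)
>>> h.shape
(3, 5)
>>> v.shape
(5, 5)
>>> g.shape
(31, 3)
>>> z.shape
(3, 5)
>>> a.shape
(31,)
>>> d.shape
(3,)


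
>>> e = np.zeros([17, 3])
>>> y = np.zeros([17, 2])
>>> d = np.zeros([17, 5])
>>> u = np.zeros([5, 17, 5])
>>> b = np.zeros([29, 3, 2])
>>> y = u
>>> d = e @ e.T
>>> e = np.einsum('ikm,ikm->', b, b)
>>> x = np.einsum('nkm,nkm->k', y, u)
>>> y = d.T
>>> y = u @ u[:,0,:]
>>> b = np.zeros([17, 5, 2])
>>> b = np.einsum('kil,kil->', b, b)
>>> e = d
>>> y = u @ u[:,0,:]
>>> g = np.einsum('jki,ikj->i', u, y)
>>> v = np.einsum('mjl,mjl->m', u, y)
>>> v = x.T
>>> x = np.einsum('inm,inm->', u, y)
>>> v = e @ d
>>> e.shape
(17, 17)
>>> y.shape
(5, 17, 5)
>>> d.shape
(17, 17)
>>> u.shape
(5, 17, 5)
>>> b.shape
()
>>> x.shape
()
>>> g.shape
(5,)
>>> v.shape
(17, 17)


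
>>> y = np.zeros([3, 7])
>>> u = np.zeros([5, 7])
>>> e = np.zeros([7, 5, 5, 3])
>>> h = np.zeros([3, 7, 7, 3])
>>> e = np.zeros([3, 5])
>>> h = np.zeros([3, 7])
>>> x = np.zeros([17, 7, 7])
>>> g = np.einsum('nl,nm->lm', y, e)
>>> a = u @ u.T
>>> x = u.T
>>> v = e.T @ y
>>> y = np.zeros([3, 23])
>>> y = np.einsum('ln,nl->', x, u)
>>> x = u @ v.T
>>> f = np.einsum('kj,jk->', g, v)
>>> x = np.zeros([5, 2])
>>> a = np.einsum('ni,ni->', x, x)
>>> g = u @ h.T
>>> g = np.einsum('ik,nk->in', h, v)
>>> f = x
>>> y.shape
()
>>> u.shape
(5, 7)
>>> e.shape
(3, 5)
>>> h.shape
(3, 7)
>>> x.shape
(5, 2)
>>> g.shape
(3, 5)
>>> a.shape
()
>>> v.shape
(5, 7)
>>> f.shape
(5, 2)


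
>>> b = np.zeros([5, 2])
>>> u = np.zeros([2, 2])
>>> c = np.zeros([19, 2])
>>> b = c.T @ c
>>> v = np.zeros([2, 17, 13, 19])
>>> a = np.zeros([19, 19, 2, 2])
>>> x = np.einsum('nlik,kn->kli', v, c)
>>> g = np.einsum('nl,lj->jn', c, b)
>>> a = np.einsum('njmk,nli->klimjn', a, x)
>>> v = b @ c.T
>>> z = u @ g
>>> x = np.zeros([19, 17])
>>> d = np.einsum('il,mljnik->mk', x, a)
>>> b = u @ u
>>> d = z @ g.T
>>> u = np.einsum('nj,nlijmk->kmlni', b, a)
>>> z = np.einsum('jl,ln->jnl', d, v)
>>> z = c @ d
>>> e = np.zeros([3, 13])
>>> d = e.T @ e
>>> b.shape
(2, 2)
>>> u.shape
(19, 19, 17, 2, 13)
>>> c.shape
(19, 2)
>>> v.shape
(2, 19)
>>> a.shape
(2, 17, 13, 2, 19, 19)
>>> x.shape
(19, 17)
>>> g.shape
(2, 19)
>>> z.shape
(19, 2)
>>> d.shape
(13, 13)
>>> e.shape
(3, 13)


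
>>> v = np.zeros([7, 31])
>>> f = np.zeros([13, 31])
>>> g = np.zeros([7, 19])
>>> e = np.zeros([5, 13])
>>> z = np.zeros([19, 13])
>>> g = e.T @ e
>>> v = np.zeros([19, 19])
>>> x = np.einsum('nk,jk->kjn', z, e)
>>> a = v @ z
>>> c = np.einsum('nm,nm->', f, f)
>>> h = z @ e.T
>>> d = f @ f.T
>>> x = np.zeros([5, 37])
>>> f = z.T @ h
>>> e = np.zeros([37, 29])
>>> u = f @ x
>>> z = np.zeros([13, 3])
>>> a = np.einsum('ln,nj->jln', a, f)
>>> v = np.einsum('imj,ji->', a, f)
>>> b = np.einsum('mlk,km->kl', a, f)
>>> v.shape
()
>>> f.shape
(13, 5)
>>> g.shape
(13, 13)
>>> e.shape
(37, 29)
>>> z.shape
(13, 3)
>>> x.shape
(5, 37)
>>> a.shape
(5, 19, 13)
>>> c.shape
()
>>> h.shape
(19, 5)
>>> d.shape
(13, 13)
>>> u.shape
(13, 37)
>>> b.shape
(13, 19)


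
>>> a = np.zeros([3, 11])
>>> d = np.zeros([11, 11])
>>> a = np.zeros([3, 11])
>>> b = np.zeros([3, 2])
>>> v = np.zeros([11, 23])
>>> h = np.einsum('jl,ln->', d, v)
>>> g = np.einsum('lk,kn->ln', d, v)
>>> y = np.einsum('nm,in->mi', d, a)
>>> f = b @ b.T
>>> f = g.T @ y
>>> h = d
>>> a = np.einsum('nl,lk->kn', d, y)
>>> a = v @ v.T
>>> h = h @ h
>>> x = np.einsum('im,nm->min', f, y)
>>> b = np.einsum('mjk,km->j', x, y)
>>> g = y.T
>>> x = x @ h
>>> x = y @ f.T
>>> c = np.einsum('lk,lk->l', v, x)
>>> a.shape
(11, 11)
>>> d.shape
(11, 11)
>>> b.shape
(23,)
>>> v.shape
(11, 23)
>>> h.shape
(11, 11)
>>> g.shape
(3, 11)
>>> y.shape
(11, 3)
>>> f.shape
(23, 3)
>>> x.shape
(11, 23)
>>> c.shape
(11,)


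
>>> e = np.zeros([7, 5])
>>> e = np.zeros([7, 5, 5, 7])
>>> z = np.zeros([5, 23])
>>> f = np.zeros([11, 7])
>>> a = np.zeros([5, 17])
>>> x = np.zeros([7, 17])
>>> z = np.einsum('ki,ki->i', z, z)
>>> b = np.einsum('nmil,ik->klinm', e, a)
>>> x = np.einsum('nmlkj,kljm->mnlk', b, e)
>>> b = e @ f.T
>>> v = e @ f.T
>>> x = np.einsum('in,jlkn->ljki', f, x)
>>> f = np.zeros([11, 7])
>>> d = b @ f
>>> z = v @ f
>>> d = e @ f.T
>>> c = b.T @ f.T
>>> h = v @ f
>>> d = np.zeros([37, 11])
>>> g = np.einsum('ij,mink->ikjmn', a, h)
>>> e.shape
(7, 5, 5, 7)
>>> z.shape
(7, 5, 5, 7)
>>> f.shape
(11, 7)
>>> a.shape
(5, 17)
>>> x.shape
(17, 7, 5, 11)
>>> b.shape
(7, 5, 5, 11)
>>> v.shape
(7, 5, 5, 11)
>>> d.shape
(37, 11)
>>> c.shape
(11, 5, 5, 11)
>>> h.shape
(7, 5, 5, 7)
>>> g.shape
(5, 7, 17, 7, 5)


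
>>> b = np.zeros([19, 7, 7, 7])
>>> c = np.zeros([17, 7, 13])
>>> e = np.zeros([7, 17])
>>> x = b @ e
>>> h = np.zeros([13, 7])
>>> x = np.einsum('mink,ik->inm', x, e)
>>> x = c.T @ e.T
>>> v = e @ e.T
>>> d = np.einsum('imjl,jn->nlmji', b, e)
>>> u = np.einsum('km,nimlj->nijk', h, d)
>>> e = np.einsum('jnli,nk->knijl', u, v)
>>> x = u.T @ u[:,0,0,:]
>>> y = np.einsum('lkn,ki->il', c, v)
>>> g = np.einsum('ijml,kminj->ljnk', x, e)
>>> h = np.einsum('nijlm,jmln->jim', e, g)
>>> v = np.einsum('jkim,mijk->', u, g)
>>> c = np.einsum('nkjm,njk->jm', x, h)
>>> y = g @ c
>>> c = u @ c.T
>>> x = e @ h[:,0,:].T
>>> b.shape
(19, 7, 7, 7)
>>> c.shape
(17, 7, 19, 7)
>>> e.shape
(7, 7, 13, 17, 19)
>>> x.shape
(7, 7, 13, 17, 13)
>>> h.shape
(13, 7, 19)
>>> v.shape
()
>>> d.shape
(17, 7, 7, 7, 19)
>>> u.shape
(17, 7, 19, 13)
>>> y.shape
(13, 19, 17, 13)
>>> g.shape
(13, 19, 17, 7)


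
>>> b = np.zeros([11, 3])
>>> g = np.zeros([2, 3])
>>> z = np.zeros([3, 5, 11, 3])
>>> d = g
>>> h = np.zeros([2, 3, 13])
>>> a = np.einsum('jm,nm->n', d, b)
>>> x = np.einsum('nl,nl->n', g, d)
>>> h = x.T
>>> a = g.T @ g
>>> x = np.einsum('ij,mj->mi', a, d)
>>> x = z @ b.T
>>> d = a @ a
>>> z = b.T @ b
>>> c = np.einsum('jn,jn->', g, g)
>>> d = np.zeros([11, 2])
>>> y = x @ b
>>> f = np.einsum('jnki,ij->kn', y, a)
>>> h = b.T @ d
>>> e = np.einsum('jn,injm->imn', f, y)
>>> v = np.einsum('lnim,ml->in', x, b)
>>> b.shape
(11, 3)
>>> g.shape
(2, 3)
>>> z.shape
(3, 3)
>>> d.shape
(11, 2)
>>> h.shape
(3, 2)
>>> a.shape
(3, 3)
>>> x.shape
(3, 5, 11, 11)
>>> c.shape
()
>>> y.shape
(3, 5, 11, 3)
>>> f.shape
(11, 5)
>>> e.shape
(3, 3, 5)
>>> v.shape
(11, 5)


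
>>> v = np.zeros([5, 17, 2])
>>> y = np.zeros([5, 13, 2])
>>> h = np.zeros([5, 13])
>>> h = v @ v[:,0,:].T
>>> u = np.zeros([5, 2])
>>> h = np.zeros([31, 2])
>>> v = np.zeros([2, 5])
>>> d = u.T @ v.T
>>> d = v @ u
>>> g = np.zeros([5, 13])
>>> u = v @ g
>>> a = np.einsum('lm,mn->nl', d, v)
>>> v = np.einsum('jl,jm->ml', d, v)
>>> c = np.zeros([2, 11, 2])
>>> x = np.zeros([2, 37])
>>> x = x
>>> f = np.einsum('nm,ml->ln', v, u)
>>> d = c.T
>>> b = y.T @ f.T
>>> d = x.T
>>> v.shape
(5, 2)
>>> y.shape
(5, 13, 2)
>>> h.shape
(31, 2)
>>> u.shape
(2, 13)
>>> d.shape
(37, 2)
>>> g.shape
(5, 13)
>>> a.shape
(5, 2)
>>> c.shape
(2, 11, 2)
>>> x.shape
(2, 37)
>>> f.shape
(13, 5)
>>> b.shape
(2, 13, 13)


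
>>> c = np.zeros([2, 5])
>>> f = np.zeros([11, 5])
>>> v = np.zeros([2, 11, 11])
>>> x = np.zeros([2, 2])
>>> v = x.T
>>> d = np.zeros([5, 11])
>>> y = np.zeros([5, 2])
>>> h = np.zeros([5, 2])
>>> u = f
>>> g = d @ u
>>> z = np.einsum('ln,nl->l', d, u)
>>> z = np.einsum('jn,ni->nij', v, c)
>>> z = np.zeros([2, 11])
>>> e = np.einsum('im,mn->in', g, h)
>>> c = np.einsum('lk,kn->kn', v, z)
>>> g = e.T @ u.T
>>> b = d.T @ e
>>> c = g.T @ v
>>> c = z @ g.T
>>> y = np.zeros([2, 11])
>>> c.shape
(2, 2)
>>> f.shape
(11, 5)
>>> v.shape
(2, 2)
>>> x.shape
(2, 2)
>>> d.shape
(5, 11)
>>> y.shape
(2, 11)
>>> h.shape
(5, 2)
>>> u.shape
(11, 5)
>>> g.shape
(2, 11)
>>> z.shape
(2, 11)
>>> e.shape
(5, 2)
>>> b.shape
(11, 2)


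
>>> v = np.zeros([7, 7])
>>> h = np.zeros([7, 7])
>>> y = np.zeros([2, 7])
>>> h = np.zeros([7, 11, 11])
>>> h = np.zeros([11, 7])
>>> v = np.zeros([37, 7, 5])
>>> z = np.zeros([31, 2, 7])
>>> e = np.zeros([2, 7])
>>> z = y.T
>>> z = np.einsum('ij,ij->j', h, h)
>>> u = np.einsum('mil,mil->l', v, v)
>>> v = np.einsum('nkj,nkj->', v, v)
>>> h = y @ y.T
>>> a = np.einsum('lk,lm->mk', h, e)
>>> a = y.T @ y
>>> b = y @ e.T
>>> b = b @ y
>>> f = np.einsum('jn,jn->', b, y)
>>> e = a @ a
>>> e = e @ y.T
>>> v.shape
()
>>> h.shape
(2, 2)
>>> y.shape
(2, 7)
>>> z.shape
(7,)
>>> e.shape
(7, 2)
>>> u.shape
(5,)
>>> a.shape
(7, 7)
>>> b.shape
(2, 7)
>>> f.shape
()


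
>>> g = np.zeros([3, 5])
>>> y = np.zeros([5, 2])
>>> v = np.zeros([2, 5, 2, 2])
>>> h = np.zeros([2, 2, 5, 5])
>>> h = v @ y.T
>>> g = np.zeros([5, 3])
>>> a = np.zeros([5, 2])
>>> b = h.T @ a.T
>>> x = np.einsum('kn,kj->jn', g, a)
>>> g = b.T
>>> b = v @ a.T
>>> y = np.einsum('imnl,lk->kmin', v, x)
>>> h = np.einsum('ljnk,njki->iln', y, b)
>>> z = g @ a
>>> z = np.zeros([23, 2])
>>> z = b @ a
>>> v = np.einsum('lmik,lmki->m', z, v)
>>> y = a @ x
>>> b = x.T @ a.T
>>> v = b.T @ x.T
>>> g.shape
(5, 5, 2, 5)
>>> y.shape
(5, 3)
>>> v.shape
(5, 2)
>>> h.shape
(5, 3, 2)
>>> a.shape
(5, 2)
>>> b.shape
(3, 5)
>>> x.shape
(2, 3)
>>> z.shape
(2, 5, 2, 2)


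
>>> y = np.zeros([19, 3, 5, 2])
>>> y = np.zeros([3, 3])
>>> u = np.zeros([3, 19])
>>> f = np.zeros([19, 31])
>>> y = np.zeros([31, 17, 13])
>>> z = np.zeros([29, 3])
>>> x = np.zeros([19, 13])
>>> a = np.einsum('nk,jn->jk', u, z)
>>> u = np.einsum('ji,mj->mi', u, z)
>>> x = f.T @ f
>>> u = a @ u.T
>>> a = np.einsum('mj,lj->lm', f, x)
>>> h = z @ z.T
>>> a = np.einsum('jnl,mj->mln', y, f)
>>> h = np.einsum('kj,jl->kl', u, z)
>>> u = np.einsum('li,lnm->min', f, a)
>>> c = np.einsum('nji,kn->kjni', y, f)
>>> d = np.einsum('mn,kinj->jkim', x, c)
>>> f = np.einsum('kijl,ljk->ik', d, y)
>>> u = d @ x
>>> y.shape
(31, 17, 13)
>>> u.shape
(13, 19, 17, 31)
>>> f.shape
(19, 13)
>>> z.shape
(29, 3)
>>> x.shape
(31, 31)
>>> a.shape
(19, 13, 17)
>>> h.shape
(29, 3)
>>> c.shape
(19, 17, 31, 13)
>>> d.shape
(13, 19, 17, 31)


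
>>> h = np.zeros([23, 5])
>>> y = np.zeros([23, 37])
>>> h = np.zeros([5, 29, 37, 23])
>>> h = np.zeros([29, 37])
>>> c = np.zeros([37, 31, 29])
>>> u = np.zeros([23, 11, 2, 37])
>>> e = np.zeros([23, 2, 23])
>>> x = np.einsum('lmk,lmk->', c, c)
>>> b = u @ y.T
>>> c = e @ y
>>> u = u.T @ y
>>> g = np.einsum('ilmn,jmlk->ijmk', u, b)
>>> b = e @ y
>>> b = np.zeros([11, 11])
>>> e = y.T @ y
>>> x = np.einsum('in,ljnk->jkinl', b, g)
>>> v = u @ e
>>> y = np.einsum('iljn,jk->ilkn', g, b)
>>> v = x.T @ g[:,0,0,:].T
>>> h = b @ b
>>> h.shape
(11, 11)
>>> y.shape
(37, 23, 11, 23)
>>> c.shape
(23, 2, 37)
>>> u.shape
(37, 2, 11, 37)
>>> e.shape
(37, 37)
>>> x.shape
(23, 23, 11, 11, 37)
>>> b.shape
(11, 11)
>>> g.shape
(37, 23, 11, 23)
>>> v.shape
(37, 11, 11, 23, 37)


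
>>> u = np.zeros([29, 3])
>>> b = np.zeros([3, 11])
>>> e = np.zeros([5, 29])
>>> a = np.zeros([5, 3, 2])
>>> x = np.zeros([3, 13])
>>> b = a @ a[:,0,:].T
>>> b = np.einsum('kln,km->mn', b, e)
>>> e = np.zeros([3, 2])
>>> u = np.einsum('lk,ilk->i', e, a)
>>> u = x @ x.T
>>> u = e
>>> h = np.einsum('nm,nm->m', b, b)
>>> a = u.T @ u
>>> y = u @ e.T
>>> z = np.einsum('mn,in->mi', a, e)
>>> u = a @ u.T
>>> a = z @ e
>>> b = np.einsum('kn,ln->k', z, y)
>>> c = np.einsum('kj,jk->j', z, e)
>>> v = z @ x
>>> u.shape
(2, 3)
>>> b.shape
(2,)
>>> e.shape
(3, 2)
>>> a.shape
(2, 2)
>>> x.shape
(3, 13)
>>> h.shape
(5,)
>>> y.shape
(3, 3)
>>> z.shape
(2, 3)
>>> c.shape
(3,)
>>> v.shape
(2, 13)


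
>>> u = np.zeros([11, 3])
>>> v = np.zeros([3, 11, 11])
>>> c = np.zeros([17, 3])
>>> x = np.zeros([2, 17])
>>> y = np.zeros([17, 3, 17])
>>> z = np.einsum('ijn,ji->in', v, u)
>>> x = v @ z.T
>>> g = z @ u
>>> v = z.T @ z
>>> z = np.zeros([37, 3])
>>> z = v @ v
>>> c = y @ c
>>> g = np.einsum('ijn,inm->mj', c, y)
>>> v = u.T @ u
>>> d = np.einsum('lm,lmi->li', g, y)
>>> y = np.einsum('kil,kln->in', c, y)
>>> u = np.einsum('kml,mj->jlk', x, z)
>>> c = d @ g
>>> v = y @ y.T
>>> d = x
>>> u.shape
(11, 3, 3)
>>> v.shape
(3, 3)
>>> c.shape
(17, 3)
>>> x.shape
(3, 11, 3)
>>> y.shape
(3, 17)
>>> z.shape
(11, 11)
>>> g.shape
(17, 3)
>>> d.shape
(3, 11, 3)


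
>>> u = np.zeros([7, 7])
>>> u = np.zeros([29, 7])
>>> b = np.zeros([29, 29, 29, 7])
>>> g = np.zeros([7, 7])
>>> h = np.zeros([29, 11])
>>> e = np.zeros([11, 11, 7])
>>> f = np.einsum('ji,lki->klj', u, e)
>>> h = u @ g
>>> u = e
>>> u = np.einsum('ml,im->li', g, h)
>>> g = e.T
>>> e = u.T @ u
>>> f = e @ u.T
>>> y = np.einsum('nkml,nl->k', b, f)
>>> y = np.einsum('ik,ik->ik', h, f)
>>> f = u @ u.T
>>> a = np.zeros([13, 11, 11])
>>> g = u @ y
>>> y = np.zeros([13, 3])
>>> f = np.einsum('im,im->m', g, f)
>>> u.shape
(7, 29)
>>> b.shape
(29, 29, 29, 7)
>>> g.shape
(7, 7)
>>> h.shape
(29, 7)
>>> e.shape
(29, 29)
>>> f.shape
(7,)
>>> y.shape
(13, 3)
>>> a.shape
(13, 11, 11)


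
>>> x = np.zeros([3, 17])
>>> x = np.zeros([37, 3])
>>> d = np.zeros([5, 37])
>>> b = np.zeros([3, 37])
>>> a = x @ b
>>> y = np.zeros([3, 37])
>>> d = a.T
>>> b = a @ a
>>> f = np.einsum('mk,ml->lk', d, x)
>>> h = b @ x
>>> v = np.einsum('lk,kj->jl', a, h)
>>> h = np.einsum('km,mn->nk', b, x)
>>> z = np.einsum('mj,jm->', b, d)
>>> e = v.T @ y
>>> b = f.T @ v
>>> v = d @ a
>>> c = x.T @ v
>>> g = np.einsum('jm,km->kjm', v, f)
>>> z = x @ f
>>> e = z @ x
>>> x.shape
(37, 3)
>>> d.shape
(37, 37)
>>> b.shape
(37, 37)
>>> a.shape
(37, 37)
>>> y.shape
(3, 37)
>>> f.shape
(3, 37)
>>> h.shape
(3, 37)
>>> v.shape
(37, 37)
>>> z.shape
(37, 37)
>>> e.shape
(37, 3)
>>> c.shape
(3, 37)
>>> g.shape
(3, 37, 37)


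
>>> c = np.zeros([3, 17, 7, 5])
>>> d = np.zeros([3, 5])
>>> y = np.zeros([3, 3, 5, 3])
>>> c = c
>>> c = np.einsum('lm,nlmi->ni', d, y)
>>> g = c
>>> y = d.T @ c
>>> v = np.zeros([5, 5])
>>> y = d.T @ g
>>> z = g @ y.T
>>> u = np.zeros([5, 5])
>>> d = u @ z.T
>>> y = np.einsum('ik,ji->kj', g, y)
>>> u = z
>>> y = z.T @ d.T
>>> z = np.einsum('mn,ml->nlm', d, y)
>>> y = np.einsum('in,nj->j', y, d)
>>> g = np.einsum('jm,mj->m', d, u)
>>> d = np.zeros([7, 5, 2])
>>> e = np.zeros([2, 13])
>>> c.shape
(3, 3)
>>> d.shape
(7, 5, 2)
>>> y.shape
(3,)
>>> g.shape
(3,)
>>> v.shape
(5, 5)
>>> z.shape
(3, 5, 5)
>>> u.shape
(3, 5)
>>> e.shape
(2, 13)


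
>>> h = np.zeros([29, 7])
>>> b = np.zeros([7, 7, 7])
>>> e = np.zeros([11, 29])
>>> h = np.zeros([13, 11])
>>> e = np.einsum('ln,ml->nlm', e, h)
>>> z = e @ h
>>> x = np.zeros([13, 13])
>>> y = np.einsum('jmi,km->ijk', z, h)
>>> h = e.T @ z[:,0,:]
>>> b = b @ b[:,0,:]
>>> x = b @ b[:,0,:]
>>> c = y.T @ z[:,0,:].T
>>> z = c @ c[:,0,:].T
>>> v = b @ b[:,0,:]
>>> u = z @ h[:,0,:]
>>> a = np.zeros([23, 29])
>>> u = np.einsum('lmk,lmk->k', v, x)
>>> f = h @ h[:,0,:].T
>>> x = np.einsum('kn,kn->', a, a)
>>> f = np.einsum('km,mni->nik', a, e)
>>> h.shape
(13, 11, 11)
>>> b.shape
(7, 7, 7)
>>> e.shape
(29, 11, 13)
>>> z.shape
(13, 29, 13)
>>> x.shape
()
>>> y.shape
(11, 29, 13)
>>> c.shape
(13, 29, 29)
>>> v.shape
(7, 7, 7)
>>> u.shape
(7,)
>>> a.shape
(23, 29)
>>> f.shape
(11, 13, 23)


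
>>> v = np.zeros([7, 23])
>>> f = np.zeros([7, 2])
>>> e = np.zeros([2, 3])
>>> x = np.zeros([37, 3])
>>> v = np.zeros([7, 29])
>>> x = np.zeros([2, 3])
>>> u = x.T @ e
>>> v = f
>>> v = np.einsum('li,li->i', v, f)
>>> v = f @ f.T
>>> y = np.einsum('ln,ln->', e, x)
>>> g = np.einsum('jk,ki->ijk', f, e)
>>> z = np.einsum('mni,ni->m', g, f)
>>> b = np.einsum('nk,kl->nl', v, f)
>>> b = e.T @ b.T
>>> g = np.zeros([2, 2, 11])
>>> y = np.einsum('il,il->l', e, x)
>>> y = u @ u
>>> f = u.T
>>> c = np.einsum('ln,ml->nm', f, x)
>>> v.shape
(7, 7)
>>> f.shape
(3, 3)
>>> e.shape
(2, 3)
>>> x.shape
(2, 3)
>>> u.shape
(3, 3)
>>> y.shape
(3, 3)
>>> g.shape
(2, 2, 11)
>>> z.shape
(3,)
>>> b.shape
(3, 7)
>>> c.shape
(3, 2)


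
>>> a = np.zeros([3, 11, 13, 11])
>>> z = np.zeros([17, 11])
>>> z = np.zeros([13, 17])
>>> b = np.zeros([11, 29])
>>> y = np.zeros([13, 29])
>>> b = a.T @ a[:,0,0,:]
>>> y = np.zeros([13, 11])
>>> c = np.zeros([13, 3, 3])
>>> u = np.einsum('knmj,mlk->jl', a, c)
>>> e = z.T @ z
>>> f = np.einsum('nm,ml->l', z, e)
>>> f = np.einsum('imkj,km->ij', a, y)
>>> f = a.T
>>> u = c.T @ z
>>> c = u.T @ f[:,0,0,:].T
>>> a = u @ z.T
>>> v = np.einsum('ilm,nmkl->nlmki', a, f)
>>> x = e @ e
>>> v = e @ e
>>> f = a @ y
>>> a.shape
(3, 3, 13)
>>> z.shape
(13, 17)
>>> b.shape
(11, 13, 11, 11)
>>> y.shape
(13, 11)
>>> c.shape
(17, 3, 11)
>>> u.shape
(3, 3, 17)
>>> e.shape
(17, 17)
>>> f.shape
(3, 3, 11)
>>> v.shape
(17, 17)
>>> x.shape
(17, 17)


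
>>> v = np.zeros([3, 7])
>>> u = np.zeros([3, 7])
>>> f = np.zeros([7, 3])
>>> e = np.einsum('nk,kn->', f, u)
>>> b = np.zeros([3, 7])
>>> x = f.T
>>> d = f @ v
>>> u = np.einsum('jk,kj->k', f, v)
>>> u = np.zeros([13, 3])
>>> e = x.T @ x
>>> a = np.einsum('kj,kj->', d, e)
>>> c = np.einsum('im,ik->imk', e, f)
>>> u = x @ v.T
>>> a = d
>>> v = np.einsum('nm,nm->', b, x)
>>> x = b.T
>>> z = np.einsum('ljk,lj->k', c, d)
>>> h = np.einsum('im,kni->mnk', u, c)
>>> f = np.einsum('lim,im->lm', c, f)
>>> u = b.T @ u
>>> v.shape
()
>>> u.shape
(7, 3)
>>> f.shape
(7, 3)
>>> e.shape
(7, 7)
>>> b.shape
(3, 7)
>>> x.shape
(7, 3)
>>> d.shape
(7, 7)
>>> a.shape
(7, 7)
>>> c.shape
(7, 7, 3)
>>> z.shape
(3,)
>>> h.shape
(3, 7, 7)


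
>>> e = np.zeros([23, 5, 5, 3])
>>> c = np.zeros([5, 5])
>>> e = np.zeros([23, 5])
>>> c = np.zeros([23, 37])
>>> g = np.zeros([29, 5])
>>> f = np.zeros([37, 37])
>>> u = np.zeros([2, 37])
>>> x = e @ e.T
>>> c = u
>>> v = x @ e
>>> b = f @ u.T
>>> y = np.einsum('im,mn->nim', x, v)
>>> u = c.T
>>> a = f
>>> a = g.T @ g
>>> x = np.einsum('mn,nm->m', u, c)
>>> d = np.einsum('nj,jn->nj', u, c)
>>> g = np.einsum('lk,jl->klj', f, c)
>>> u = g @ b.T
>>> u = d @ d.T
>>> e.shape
(23, 5)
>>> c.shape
(2, 37)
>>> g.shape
(37, 37, 2)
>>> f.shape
(37, 37)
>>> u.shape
(37, 37)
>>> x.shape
(37,)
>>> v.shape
(23, 5)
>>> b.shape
(37, 2)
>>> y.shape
(5, 23, 23)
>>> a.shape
(5, 5)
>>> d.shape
(37, 2)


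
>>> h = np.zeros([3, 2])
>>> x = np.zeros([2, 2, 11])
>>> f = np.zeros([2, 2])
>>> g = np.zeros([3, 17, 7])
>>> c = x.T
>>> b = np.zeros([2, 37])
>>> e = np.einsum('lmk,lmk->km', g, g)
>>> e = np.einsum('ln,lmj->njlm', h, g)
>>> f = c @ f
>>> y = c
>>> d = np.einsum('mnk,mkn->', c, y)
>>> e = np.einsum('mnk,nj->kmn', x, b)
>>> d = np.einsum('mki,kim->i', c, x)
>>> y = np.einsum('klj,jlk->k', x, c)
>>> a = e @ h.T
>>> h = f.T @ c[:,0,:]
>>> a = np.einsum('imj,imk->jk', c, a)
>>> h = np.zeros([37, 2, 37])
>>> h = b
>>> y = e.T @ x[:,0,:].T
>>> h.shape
(2, 37)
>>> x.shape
(2, 2, 11)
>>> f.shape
(11, 2, 2)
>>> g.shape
(3, 17, 7)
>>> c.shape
(11, 2, 2)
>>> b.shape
(2, 37)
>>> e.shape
(11, 2, 2)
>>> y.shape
(2, 2, 2)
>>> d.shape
(2,)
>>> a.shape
(2, 3)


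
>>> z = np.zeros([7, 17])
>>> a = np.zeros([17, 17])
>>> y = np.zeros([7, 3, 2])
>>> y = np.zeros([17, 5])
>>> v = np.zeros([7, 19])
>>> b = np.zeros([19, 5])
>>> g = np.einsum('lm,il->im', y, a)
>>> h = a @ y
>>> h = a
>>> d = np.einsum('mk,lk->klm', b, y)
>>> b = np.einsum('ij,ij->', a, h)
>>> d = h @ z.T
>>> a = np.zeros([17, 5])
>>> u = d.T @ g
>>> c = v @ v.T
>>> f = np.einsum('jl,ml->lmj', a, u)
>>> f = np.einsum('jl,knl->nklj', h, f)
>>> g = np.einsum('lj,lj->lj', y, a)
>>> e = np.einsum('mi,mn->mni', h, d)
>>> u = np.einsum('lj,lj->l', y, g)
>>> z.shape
(7, 17)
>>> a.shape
(17, 5)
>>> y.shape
(17, 5)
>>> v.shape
(7, 19)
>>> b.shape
()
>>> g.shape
(17, 5)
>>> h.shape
(17, 17)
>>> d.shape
(17, 7)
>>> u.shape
(17,)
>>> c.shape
(7, 7)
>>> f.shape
(7, 5, 17, 17)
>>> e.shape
(17, 7, 17)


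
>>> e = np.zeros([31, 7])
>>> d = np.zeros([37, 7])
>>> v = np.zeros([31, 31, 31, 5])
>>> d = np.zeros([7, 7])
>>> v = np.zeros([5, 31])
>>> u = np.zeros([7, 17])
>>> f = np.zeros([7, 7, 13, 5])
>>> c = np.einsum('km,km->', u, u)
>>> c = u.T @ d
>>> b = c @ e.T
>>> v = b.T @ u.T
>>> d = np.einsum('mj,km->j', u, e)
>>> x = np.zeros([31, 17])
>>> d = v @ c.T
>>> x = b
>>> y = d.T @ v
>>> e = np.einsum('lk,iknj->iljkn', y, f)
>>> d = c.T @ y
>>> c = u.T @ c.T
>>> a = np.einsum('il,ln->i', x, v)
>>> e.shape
(7, 17, 5, 7, 13)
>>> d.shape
(7, 7)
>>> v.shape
(31, 7)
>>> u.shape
(7, 17)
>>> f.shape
(7, 7, 13, 5)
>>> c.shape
(17, 17)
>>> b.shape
(17, 31)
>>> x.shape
(17, 31)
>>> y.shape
(17, 7)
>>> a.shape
(17,)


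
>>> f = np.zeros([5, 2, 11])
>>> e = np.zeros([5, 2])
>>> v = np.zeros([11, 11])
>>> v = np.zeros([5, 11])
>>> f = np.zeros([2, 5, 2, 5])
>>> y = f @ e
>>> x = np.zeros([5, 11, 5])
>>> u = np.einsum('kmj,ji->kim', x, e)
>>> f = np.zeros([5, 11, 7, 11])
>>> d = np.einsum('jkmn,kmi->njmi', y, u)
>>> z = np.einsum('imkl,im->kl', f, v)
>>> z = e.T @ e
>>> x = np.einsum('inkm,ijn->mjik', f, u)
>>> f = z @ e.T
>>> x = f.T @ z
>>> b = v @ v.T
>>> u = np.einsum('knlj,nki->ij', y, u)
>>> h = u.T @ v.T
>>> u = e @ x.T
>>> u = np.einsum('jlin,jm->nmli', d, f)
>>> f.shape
(2, 5)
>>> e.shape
(5, 2)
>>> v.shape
(5, 11)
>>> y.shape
(2, 5, 2, 2)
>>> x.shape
(5, 2)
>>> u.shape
(11, 5, 2, 2)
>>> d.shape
(2, 2, 2, 11)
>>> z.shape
(2, 2)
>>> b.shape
(5, 5)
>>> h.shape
(2, 5)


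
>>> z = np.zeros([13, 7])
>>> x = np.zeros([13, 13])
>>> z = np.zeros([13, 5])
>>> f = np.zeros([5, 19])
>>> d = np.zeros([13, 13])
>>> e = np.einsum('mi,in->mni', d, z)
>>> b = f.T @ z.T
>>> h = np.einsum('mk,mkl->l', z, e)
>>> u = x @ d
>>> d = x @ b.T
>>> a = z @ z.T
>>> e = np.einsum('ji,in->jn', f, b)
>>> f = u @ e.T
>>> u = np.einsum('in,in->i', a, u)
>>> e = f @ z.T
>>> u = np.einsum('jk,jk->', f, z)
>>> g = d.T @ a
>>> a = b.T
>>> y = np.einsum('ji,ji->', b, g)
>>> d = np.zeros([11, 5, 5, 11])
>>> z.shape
(13, 5)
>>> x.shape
(13, 13)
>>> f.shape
(13, 5)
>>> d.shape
(11, 5, 5, 11)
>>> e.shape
(13, 13)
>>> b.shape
(19, 13)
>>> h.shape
(13,)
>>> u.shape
()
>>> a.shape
(13, 19)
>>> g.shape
(19, 13)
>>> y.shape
()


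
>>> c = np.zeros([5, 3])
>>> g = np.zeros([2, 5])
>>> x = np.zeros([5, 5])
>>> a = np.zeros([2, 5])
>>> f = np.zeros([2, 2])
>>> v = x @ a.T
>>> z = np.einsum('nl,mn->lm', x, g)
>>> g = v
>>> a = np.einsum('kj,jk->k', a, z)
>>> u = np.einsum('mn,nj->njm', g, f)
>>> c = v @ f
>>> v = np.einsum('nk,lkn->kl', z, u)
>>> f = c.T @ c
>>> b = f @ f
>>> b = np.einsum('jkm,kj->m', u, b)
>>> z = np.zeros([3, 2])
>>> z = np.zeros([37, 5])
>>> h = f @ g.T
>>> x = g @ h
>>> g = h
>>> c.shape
(5, 2)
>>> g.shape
(2, 5)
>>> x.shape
(5, 5)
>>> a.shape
(2,)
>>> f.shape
(2, 2)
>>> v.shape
(2, 2)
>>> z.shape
(37, 5)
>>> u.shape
(2, 2, 5)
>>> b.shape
(5,)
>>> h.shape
(2, 5)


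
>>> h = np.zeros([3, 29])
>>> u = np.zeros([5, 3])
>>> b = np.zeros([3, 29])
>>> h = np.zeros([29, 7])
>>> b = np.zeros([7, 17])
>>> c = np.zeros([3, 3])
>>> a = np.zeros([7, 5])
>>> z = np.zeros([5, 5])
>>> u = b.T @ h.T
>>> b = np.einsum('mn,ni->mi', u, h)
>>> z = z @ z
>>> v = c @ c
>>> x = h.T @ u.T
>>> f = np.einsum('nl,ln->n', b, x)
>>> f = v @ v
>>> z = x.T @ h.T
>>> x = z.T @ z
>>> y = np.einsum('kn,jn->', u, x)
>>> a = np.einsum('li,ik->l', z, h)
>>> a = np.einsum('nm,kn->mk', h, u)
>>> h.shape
(29, 7)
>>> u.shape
(17, 29)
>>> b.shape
(17, 7)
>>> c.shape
(3, 3)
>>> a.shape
(7, 17)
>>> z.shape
(17, 29)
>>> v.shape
(3, 3)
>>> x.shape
(29, 29)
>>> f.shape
(3, 3)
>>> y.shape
()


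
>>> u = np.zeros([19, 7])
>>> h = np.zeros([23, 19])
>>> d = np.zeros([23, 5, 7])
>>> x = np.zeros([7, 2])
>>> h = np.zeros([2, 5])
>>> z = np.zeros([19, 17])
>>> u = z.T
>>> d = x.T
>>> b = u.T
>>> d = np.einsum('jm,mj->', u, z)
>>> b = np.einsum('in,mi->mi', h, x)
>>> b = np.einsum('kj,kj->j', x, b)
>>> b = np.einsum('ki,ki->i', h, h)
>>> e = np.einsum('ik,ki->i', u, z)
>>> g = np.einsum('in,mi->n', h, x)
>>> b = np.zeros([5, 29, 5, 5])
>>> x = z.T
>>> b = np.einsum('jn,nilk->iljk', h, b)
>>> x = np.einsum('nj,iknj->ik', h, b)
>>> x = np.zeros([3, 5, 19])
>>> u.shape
(17, 19)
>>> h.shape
(2, 5)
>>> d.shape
()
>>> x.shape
(3, 5, 19)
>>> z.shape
(19, 17)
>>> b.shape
(29, 5, 2, 5)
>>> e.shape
(17,)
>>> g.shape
(5,)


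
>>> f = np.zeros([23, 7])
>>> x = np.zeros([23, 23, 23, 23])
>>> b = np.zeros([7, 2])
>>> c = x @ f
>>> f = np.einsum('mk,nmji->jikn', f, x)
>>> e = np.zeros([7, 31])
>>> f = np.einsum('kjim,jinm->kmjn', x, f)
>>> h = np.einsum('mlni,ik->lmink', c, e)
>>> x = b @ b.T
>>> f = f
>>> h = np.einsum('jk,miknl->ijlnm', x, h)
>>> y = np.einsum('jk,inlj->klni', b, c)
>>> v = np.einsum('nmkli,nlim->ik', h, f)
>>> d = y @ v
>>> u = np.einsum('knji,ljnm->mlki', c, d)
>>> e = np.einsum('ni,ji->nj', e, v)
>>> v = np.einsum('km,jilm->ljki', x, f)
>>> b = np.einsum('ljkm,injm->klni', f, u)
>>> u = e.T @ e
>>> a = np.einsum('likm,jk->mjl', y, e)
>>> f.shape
(23, 23, 23, 7)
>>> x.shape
(7, 7)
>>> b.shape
(23, 23, 2, 31)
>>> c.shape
(23, 23, 23, 7)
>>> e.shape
(7, 23)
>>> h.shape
(23, 7, 31, 23, 23)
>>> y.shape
(2, 23, 23, 23)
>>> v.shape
(23, 23, 7, 23)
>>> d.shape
(2, 23, 23, 31)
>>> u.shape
(23, 23)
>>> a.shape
(23, 7, 2)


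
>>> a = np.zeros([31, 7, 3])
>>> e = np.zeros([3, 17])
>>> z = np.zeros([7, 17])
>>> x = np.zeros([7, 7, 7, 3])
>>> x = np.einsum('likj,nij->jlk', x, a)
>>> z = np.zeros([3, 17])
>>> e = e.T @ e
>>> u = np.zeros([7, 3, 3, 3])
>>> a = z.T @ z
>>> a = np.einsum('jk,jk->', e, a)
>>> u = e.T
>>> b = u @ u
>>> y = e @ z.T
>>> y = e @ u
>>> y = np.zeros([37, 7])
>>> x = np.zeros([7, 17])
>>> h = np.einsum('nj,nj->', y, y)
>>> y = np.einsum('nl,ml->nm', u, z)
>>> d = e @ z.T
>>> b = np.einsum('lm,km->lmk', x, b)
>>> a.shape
()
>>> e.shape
(17, 17)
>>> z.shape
(3, 17)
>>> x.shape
(7, 17)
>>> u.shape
(17, 17)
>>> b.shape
(7, 17, 17)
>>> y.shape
(17, 3)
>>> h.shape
()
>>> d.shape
(17, 3)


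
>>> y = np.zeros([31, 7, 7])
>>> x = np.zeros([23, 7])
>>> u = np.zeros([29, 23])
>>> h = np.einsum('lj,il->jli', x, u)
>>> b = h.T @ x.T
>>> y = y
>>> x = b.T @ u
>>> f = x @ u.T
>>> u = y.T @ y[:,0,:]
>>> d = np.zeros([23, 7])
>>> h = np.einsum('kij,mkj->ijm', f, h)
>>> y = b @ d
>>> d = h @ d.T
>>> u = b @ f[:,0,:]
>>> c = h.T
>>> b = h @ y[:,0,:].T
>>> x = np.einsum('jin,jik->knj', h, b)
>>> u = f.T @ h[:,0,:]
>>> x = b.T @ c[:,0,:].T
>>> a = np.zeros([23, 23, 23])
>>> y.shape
(29, 23, 7)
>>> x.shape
(29, 29, 7)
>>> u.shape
(29, 23, 7)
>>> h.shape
(23, 29, 7)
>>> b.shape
(23, 29, 29)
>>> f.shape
(23, 23, 29)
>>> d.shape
(23, 29, 23)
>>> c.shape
(7, 29, 23)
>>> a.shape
(23, 23, 23)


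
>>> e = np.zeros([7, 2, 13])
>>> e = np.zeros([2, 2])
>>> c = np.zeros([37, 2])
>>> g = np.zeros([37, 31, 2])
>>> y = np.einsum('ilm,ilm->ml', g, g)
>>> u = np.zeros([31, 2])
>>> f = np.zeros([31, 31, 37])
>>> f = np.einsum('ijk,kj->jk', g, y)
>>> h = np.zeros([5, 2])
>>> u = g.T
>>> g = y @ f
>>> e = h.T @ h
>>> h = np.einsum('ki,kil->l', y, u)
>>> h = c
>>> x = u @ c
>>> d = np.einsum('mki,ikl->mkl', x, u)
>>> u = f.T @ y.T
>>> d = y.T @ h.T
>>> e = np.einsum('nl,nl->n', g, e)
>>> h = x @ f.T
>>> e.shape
(2,)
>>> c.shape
(37, 2)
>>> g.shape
(2, 2)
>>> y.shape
(2, 31)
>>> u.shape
(2, 2)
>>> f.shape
(31, 2)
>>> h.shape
(2, 31, 31)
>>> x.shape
(2, 31, 2)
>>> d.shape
(31, 37)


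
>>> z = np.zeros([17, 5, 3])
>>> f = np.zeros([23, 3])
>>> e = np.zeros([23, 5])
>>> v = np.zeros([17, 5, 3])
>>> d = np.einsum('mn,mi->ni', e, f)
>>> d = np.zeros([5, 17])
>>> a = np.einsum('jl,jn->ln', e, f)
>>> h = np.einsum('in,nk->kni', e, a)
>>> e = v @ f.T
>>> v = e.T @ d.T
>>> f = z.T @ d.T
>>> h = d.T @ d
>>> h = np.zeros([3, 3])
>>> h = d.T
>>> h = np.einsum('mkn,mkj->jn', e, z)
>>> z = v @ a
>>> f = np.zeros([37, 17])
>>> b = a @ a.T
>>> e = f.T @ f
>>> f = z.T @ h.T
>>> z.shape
(23, 5, 3)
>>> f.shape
(3, 5, 3)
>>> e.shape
(17, 17)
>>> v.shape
(23, 5, 5)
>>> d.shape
(5, 17)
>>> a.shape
(5, 3)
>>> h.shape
(3, 23)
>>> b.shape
(5, 5)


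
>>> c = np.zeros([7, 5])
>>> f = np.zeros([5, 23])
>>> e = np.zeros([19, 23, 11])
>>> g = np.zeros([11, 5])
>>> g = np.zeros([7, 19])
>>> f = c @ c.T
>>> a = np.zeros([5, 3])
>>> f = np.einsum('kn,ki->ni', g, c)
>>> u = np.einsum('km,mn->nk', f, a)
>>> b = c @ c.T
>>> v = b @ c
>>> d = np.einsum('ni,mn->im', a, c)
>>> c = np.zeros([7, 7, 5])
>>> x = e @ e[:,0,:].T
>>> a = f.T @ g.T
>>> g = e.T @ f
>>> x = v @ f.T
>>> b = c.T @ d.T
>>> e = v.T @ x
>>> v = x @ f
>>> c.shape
(7, 7, 5)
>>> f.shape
(19, 5)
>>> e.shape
(5, 19)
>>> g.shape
(11, 23, 5)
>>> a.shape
(5, 7)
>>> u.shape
(3, 19)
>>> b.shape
(5, 7, 3)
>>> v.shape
(7, 5)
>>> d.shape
(3, 7)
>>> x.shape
(7, 19)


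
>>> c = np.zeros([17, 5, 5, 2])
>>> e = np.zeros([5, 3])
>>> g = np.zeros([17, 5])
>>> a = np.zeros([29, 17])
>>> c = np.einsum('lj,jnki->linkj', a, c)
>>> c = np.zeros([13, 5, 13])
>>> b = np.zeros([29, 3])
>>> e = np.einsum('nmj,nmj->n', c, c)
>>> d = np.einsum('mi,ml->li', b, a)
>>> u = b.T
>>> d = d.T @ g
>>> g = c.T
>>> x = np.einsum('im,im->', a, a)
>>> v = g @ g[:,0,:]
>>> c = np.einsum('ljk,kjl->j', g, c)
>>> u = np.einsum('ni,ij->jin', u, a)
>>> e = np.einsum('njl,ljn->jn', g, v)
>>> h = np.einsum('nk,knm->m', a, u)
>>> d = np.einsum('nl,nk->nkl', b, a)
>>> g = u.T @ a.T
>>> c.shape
(5,)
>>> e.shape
(5, 13)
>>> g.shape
(3, 29, 29)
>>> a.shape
(29, 17)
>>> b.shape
(29, 3)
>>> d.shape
(29, 17, 3)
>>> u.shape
(17, 29, 3)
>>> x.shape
()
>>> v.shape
(13, 5, 13)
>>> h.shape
(3,)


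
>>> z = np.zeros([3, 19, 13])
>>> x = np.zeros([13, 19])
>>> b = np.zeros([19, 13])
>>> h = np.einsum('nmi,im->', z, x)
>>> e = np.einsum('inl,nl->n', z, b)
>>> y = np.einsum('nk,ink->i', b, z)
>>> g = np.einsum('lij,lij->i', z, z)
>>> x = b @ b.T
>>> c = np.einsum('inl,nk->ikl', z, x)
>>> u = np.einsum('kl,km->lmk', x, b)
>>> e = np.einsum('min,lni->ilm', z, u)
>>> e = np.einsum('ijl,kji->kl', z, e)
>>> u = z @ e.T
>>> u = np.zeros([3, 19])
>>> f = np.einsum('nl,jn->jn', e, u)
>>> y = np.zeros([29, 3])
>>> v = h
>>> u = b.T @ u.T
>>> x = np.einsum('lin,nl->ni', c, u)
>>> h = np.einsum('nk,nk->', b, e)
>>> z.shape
(3, 19, 13)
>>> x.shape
(13, 19)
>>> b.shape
(19, 13)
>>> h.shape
()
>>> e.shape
(19, 13)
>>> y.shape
(29, 3)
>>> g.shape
(19,)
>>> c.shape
(3, 19, 13)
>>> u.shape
(13, 3)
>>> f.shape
(3, 19)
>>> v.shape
()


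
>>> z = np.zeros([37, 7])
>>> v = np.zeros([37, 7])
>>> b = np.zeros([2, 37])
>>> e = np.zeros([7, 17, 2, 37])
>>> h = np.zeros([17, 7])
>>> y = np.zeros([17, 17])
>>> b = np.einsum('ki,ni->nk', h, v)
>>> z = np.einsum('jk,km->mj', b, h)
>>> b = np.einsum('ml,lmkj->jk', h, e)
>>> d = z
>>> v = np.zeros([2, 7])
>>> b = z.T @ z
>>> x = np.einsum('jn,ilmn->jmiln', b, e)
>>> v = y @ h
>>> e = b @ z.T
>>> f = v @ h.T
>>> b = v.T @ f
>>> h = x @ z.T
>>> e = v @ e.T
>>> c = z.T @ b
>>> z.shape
(7, 37)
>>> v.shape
(17, 7)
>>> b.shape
(7, 17)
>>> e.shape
(17, 37)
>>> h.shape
(37, 2, 7, 17, 7)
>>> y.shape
(17, 17)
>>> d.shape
(7, 37)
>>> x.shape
(37, 2, 7, 17, 37)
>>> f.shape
(17, 17)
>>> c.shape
(37, 17)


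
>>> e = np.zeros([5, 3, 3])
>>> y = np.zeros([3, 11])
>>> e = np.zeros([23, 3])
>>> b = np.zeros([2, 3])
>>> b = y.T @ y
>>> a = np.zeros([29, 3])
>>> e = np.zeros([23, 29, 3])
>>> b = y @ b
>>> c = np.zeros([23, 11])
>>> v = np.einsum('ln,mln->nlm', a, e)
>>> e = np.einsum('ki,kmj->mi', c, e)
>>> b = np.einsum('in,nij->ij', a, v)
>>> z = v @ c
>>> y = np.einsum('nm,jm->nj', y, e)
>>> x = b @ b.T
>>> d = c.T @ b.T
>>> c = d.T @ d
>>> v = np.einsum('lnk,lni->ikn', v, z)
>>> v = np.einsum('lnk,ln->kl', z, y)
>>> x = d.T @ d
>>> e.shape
(29, 11)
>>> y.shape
(3, 29)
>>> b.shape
(29, 23)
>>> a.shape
(29, 3)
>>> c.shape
(29, 29)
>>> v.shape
(11, 3)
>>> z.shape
(3, 29, 11)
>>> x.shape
(29, 29)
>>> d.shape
(11, 29)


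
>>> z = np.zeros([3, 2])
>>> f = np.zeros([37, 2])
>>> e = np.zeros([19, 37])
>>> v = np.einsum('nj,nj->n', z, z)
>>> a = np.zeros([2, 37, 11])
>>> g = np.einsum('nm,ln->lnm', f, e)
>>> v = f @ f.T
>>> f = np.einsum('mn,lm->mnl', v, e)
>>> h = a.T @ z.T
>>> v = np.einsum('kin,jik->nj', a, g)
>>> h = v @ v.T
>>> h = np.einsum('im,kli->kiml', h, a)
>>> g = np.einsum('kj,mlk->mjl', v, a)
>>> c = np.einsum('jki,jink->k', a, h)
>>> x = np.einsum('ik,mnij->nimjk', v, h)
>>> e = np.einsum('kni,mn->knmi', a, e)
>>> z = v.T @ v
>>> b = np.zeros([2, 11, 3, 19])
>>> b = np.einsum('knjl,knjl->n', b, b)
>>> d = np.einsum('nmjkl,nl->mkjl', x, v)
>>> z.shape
(19, 19)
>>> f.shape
(37, 37, 19)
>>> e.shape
(2, 37, 19, 11)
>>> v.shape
(11, 19)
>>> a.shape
(2, 37, 11)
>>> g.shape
(2, 19, 37)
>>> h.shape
(2, 11, 11, 37)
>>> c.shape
(37,)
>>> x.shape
(11, 11, 2, 37, 19)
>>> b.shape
(11,)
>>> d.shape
(11, 37, 2, 19)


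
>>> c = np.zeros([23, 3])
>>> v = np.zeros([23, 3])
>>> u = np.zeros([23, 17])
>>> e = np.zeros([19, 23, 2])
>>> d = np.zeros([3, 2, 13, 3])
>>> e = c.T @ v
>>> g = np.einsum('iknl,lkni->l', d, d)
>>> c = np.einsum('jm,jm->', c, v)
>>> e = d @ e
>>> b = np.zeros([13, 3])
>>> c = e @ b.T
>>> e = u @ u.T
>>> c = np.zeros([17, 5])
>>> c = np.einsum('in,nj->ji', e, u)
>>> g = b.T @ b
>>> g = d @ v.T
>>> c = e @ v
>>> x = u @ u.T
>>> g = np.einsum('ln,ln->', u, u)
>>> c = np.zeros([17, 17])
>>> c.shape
(17, 17)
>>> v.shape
(23, 3)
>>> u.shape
(23, 17)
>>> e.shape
(23, 23)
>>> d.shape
(3, 2, 13, 3)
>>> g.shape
()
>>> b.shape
(13, 3)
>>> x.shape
(23, 23)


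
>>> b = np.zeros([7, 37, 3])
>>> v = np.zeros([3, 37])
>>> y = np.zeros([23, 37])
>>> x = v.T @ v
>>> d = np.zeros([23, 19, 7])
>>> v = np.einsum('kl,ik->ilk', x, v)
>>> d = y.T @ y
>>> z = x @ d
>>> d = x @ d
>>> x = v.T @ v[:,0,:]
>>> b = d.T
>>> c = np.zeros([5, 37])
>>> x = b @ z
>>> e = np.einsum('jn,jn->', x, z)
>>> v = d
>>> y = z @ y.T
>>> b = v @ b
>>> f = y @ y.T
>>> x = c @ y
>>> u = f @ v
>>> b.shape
(37, 37)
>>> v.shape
(37, 37)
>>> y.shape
(37, 23)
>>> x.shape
(5, 23)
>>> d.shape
(37, 37)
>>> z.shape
(37, 37)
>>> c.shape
(5, 37)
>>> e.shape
()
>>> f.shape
(37, 37)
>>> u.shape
(37, 37)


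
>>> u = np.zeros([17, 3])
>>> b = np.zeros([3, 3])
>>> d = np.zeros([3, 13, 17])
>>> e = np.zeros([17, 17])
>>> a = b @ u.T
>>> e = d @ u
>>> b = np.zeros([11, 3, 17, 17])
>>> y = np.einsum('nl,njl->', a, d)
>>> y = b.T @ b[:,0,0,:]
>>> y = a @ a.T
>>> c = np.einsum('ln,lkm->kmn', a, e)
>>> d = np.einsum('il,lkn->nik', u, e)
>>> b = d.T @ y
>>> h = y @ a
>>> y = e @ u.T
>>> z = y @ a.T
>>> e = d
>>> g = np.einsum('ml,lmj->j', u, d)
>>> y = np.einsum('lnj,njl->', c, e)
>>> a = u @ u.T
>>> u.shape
(17, 3)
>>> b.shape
(13, 17, 3)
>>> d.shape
(3, 17, 13)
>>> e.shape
(3, 17, 13)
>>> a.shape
(17, 17)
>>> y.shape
()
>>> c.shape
(13, 3, 17)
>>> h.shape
(3, 17)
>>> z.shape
(3, 13, 3)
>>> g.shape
(13,)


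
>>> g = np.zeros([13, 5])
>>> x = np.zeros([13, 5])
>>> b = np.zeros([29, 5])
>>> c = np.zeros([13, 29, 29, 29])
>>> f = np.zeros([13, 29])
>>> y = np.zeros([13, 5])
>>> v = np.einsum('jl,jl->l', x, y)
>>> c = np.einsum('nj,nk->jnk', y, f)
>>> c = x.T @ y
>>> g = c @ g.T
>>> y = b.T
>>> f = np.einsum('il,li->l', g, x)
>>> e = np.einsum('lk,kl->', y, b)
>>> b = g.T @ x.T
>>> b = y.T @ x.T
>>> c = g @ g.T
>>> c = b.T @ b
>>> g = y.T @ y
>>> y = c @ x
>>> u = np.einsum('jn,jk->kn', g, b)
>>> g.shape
(29, 29)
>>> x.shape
(13, 5)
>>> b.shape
(29, 13)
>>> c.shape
(13, 13)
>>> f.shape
(13,)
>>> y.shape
(13, 5)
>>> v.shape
(5,)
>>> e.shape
()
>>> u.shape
(13, 29)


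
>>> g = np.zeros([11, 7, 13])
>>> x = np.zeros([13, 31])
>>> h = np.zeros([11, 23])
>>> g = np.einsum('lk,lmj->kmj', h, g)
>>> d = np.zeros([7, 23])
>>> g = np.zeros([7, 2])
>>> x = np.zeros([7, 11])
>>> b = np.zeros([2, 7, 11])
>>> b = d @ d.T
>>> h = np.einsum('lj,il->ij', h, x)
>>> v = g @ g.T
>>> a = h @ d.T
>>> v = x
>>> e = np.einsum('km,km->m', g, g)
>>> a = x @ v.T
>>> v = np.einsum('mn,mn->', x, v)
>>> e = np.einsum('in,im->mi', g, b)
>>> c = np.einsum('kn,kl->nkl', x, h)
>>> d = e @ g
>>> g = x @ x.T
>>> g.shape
(7, 7)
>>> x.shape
(7, 11)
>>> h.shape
(7, 23)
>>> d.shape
(7, 2)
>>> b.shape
(7, 7)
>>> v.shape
()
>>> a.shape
(7, 7)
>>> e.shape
(7, 7)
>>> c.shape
(11, 7, 23)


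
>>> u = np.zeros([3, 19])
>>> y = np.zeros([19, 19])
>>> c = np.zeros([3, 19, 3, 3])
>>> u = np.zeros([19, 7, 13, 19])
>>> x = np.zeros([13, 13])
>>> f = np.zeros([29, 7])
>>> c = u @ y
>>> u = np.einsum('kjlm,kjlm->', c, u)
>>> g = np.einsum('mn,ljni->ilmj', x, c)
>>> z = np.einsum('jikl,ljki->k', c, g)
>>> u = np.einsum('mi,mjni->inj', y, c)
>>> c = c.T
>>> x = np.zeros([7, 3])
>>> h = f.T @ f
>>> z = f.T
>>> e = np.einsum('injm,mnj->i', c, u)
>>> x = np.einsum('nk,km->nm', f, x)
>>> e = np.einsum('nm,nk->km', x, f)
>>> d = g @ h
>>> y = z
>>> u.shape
(19, 13, 7)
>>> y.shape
(7, 29)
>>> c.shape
(19, 13, 7, 19)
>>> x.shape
(29, 3)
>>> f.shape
(29, 7)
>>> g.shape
(19, 19, 13, 7)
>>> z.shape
(7, 29)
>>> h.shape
(7, 7)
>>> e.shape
(7, 3)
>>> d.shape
(19, 19, 13, 7)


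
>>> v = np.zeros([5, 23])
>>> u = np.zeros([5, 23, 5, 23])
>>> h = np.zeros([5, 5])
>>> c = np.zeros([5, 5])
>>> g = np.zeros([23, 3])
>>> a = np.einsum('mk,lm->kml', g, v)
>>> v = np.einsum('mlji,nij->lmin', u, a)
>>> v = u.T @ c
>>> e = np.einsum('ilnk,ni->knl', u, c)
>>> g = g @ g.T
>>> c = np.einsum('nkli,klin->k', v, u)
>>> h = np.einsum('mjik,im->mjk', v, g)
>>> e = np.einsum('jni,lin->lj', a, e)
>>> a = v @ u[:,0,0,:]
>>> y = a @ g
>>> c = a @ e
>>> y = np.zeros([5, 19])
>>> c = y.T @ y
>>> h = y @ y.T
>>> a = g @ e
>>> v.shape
(23, 5, 23, 5)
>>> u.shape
(5, 23, 5, 23)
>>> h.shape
(5, 5)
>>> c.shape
(19, 19)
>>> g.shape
(23, 23)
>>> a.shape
(23, 3)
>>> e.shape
(23, 3)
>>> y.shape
(5, 19)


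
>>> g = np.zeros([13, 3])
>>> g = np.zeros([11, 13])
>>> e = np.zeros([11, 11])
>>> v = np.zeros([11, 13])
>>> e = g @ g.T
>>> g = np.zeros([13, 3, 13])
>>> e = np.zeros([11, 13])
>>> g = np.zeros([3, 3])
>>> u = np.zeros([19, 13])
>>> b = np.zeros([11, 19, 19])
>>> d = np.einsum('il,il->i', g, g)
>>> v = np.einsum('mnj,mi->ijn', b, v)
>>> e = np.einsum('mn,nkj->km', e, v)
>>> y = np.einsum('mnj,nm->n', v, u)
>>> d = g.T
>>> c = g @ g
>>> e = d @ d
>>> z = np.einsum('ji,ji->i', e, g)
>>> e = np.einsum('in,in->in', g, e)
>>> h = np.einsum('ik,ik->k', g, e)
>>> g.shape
(3, 3)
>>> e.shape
(3, 3)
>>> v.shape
(13, 19, 19)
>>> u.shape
(19, 13)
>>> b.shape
(11, 19, 19)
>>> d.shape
(3, 3)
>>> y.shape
(19,)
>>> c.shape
(3, 3)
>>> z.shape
(3,)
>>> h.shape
(3,)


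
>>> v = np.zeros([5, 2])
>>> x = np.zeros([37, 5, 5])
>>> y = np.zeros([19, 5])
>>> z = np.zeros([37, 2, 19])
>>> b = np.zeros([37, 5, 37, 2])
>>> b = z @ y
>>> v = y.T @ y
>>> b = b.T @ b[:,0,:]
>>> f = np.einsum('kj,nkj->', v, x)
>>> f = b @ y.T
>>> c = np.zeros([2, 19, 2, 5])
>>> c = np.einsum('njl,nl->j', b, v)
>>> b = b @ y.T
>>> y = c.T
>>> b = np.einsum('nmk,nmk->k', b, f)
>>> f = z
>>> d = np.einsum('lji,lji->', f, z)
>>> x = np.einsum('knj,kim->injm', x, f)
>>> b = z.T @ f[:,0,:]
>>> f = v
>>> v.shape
(5, 5)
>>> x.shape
(2, 5, 5, 19)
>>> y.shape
(2,)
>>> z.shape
(37, 2, 19)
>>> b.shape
(19, 2, 19)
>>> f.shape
(5, 5)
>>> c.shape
(2,)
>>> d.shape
()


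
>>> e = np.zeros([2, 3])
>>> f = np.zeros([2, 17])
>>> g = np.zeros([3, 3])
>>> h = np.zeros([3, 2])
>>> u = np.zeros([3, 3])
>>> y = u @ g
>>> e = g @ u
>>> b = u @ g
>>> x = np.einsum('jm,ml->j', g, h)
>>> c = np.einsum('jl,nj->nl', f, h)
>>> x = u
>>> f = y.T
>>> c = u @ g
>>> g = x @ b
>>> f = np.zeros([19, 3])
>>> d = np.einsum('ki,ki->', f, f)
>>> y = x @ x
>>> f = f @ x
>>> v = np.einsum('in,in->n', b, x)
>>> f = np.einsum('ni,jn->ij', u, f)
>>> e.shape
(3, 3)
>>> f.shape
(3, 19)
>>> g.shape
(3, 3)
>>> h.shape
(3, 2)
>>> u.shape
(3, 3)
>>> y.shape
(3, 3)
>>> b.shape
(3, 3)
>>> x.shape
(3, 3)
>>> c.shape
(3, 3)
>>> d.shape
()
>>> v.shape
(3,)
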